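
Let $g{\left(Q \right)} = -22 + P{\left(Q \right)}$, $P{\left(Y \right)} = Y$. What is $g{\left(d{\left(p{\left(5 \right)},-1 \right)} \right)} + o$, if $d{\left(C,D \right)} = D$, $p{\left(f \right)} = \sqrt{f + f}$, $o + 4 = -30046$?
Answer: $-30073$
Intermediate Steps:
$o = -30050$ ($o = -4 - 30046 = -30050$)
$p{\left(f \right)} = \sqrt{2} \sqrt{f}$ ($p{\left(f \right)} = \sqrt{2 f} = \sqrt{2} \sqrt{f}$)
$g{\left(Q \right)} = -22 + Q$
$g{\left(d{\left(p{\left(5 \right)},-1 \right)} \right)} + o = \left(-22 - 1\right) - 30050 = -23 - 30050 = -30073$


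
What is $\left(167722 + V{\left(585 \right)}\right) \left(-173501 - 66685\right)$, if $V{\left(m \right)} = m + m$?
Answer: $-40565493912$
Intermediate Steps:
$V{\left(m \right)} = 2 m$
$\left(167722 + V{\left(585 \right)}\right) \left(-173501 - 66685\right) = \left(167722 + 2 \cdot 585\right) \left(-173501 - 66685\right) = \left(167722 + 1170\right) \left(-240186\right) = 168892 \left(-240186\right) = -40565493912$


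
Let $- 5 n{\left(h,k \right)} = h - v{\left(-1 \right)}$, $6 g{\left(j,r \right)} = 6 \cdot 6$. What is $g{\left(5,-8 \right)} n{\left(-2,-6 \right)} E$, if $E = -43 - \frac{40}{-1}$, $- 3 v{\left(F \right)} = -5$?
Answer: $- \frac{66}{5} \approx -13.2$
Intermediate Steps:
$v{\left(F \right)} = \frac{5}{3}$ ($v{\left(F \right)} = \left(- \frac{1}{3}\right) \left(-5\right) = \frac{5}{3}$)
$g{\left(j,r \right)} = 6$ ($g{\left(j,r \right)} = \frac{6 \cdot 6}{6} = \frac{1}{6} \cdot 36 = 6$)
$n{\left(h,k \right)} = \frac{1}{3} - \frac{h}{5}$ ($n{\left(h,k \right)} = - \frac{h - \frac{5}{3}}{5} = - \frac{- \frac{5}{3} + h}{5} = \frac{1}{3} - \frac{h}{5}$)
$E = -3$ ($E = -43 - -40 = -43 + 40 = -3$)
$g{\left(5,-8 \right)} n{\left(-2,-6 \right)} E = 6 \left(\frac{1}{3} - - \frac{2}{5}\right) \left(-3\right) = 6 \left(\frac{1}{3} + \frac{2}{5}\right) \left(-3\right) = 6 \cdot \frac{11}{15} \left(-3\right) = \frac{22}{5} \left(-3\right) = - \frac{66}{5}$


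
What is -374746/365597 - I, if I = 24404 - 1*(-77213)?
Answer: -37151245095/365597 ≈ -1.0162e+5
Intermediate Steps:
I = 101617 (I = 24404 + 77213 = 101617)
-374746/365597 - I = -374746/365597 - 1*101617 = -374746*1/365597 - 101617 = -374746/365597 - 101617 = -37151245095/365597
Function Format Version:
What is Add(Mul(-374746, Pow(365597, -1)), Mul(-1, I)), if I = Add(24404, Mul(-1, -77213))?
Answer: Rational(-37151245095, 365597) ≈ -1.0162e+5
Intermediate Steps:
I = 101617 (I = Add(24404, 77213) = 101617)
Add(Mul(-374746, Pow(365597, -1)), Mul(-1, I)) = Add(Mul(-374746, Pow(365597, -1)), Mul(-1, 101617)) = Add(Mul(-374746, Rational(1, 365597)), -101617) = Add(Rational(-374746, 365597), -101617) = Rational(-37151245095, 365597)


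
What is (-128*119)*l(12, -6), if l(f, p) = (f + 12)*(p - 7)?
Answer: 4752384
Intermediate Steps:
l(f, p) = (-7 + p)*(12 + f) (l(f, p) = (12 + f)*(-7 + p) = (-7 + p)*(12 + f))
(-128*119)*l(12, -6) = (-128*119)*(-84 - 7*12 + 12*(-6) + 12*(-6)) = -15232*(-84 - 84 - 72 - 72) = -15232*(-312) = 4752384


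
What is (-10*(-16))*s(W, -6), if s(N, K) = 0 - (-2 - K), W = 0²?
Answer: -640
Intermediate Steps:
W = 0
s(N, K) = 2 + K (s(N, K) = 0 + (2 + K) = 2 + K)
(-10*(-16))*s(W, -6) = (-10*(-16))*(2 - 6) = 160*(-4) = -640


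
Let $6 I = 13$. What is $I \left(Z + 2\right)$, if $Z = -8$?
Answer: $-13$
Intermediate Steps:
$I = \frac{13}{6}$ ($I = \frac{1}{6} \cdot 13 = \frac{13}{6} \approx 2.1667$)
$I \left(Z + 2\right) = \frac{13 \left(-8 + 2\right)}{6} = \frac{13}{6} \left(-6\right) = -13$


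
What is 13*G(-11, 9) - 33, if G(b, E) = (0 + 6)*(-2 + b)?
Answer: -1047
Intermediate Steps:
G(b, E) = -12 + 6*b (G(b, E) = 6*(-2 + b) = -12 + 6*b)
13*G(-11, 9) - 33 = 13*(-12 + 6*(-11)) - 33 = 13*(-12 - 66) - 33 = 13*(-78) - 33 = -1014 - 33 = -1047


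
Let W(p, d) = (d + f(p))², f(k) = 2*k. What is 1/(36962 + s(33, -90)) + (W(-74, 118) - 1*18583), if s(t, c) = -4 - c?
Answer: -655119783/37048 ≈ -17683.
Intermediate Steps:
W(p, d) = (d + 2*p)²
1/(36962 + s(33, -90)) + (W(-74, 118) - 1*18583) = 1/(36962 + (-4 - 1*(-90))) + ((118 + 2*(-74))² - 1*18583) = 1/(36962 + (-4 + 90)) + ((118 - 148)² - 18583) = 1/(36962 + 86) + ((-30)² - 18583) = 1/37048 + (900 - 18583) = 1/37048 - 17683 = -655119783/37048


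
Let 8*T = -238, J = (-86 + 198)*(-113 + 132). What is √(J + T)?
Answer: √8393/2 ≈ 45.807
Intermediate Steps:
J = 2128 (J = 112*19 = 2128)
T = -119/4 (T = (⅛)*(-238) = -119/4 ≈ -29.750)
√(J + T) = √(2128 - 119/4) = √(8393/4) = √8393/2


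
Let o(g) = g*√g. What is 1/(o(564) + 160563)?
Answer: 53521/8533690275 - 376*√141/8533690275 ≈ 5.7485e-6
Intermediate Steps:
o(g) = g^(3/2)
1/(o(564) + 160563) = 1/(564^(3/2) + 160563) = 1/(1128*√141 + 160563) = 1/(160563 + 1128*√141)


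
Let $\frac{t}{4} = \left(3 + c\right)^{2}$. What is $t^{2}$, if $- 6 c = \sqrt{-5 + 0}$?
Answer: $\frac{\left(18 - i \sqrt{5}\right)^{4}}{81} \approx 1176.3 - 634.05 i$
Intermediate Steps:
$c = - \frac{i \sqrt{5}}{6}$ ($c = - \frac{\sqrt{-5 + 0}}{6} = - \frac{\sqrt{-5}}{6} = - \frac{i \sqrt{5}}{6} \approx - 0.37268 i$)
$t = 4 \left(3 - \frac{i \sqrt{5}}{6}\right)^{2} \approx 35.444 - 8.9443 i$
$t^{2} = \left(\frac{\left(18 - i \sqrt{5}\right)^{2}}{9}\right)^{2} = \frac{\left(18 - i \sqrt{5}\right)^{4}}{81}$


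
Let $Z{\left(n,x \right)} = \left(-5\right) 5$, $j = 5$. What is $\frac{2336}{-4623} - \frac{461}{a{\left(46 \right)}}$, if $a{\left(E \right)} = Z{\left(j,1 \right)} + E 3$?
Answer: $- \frac{2395171}{522399} \approx -4.5849$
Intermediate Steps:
$Z{\left(n,x \right)} = -25$
$a{\left(E \right)} = -25 + 3 E$ ($a{\left(E \right)} = -25 + E 3 = -25 + 3 E$)
$\frac{2336}{-4623} - \frac{461}{a{\left(46 \right)}} = \frac{2336}{-4623} - \frac{461}{-25 + 3 \cdot 46} = 2336 \left(- \frac{1}{4623}\right) - \frac{461}{-25 + 138} = - \frac{2336}{4623} - \frac{461}{113} = - \frac{2395171}{522399}$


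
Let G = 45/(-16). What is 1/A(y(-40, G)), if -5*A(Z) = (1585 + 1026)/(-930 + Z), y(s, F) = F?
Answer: 74625/41776 ≈ 1.7863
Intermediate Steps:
G = -45/16 (G = 45*(-1/16) = -45/16 ≈ -2.8125)
A(Z) = -2611/(5*(-930 + Z)) (A(Z) = -(1585 + 1026)/(5*(-930 + Z)) = -2611/(5*(-930 + Z)))
1/A(y(-40, G)) = 1/(-2611/(-4650 + 5*(-45/16))) = 1/(-2611/(-4650 - 225/16)) = 1/(-2611/(-74625/16)) = 1/(-2611*(-16/74625)) = 1/(41776/74625) = 74625/41776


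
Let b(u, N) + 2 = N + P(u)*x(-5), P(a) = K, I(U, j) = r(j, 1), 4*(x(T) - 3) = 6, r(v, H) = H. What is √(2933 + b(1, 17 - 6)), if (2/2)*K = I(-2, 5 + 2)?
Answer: √11786/2 ≈ 54.282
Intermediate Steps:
x(T) = 9/2 (x(T) = 3 + (¼)*6 = 3 + 3/2 = 9/2)
I(U, j) = 1
K = 1
P(a) = 1
b(u, N) = 5/2 + N (b(u, N) = -2 + (N + 1*(9/2)) = -2 + (N + 9/2) = -2 + (9/2 + N) = 5/2 + N)
√(2933 + b(1, 17 - 6)) = √(2933 + (5/2 + (17 - 6))) = √(2933 + (5/2 + 11)) = √(2933 + 27/2) = √(5893/2) = √11786/2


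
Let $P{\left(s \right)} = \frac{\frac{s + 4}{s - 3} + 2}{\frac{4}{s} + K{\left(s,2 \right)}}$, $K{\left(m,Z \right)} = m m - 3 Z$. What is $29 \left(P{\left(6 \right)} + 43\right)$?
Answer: $\frac{28797}{23} \approx 1252.0$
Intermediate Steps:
$K{\left(m,Z \right)} = m^{2} - 3 Z$
$P{\left(s \right)} = \frac{2 + \frac{4 + s}{-3 + s}}{-6 + s^{2} + \frac{4}{s}}$ ($P{\left(s \right)} = \frac{\frac{s + 4}{s - 3} + 2}{\frac{4}{s} + \left(s^{2} - 6\right)} = \frac{\frac{4 + s}{-3 + s} + 2}{\frac{4}{s} + \left(s^{2} - 6\right)} = \frac{\frac{4 + s}{-3 + s} + 2}{\frac{4}{s} + \left(-6 + s^{2}\right)} = \frac{2 + \frac{4 + s}{-3 + s}}{-6 + s^{2} + \frac{4}{s}}$)
$29 \left(P{\left(6 \right)} + 43\right) = 29 \left(\frac{6 \left(-2 + 3 \cdot 6\right)}{-12 + 6^{4} - 6 \cdot 6^{2} - 3 \cdot 6^{3} + 22 \cdot 6} + 43\right) = 29 \left(\frac{6 \left(-2 + 18\right)}{-12 + 1296 - 216 - 648 + 132} + 43\right) = 29 \left(6 \frac{1}{-12 + 1296 - 216 - 648 + 132} \cdot 16 + 43\right) = 29 \left(6 \cdot \frac{1}{552} \cdot 16 + 43\right) = 29 \left(\frac{4}{23} + 43\right) = 29 \cdot \frac{993}{23} = \frac{28797}{23}$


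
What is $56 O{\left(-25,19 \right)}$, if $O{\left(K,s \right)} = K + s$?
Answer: $-336$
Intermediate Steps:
$56 O{\left(-25,19 \right)} = 56 \left(-25 + 19\right) = 56 \left(-6\right) = -336$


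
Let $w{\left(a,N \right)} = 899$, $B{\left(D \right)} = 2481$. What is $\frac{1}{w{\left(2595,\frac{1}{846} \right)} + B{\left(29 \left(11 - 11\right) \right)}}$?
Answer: $\frac{1}{3380} \approx 0.00029586$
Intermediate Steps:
$\frac{1}{w{\left(2595,\frac{1}{846} \right)} + B{\left(29 \left(11 - 11\right) \right)}} = \frac{1}{899 + 2481} = \frac{1}{3380}$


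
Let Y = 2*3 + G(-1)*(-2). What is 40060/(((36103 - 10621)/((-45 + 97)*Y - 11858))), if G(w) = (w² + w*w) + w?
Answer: -233349500/12741 ≈ -18315.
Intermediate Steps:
G(w) = w + 2*w² (G(w) = (w² + w²) + w = 2*w² + w = w + 2*w²)
Y = 4 (Y = 2*3 - (1 + 2*(-1))*(-2) = 6 - (1 - 2)*(-2) = 6 - 1*(-1)*(-2) = 6 + 1*(-2) = 6 - 2 = 4)
40060/(((36103 - 10621)/((-45 + 97)*Y - 11858))) = 40060/(((36103 - 10621)/((-45 + 97)*4 - 11858))) = 40060/((25482/(52*4 - 11858))) = 40060/((25482/(208 - 11858))) = 40060/((25482/(-11650))) = 40060/((25482*(-1/11650))) = 40060/(-12741/5825) = 40060*(-5825/12741) = -233349500/12741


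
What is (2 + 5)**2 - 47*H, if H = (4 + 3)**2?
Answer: -2254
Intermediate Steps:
H = 49 (H = 7**2 = 49)
(2 + 5)**2 - 47*H = (2 + 5)**2 - 47*49 = 7**2 - 2303 = 49 - 2303 = -2254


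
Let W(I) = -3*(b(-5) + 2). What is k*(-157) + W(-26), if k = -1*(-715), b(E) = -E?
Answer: -112276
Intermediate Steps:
k = 715
W(I) = -21 (W(I) = -3*(-1*(-5) + 2) = -3*(5 + 2) = -3*7 = -21)
k*(-157) + W(-26) = 715*(-157) - 21 = -112255 - 21 = -112276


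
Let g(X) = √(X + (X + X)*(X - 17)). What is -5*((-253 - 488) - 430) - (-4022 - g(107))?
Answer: 9877 + √19367 ≈ 10016.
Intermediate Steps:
g(X) = √(X + 2*X*(-17 + X)) (g(X) = √(X + (2*X)*(-17 + X)) = √(X + 2*X*(-17 + X)))
-5*((-253 - 488) - 430) - (-4022 - g(107)) = -5*((-253 - 488) - 430) - (-4022 - √(107*(-33 + 2*107))) = -5*(-741 - 430) - (-4022 - √(107*(-33 + 214))) = -5*(-1171) - (-4022 - √(107*181)) = 5855 - (-4022 - √19367) = 5855 + (4022 + √19367) = 9877 + √19367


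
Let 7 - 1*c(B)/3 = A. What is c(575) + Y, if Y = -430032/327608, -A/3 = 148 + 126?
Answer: 3283593/1321 ≈ 2485.7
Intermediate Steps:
A = -822 (A = -3*(148 + 126) = -3*274 = -822)
c(B) = 2487 (c(B) = 21 - 3*(-822) = 21 + 2466 = 2487)
Y = -1734/1321 (Y = -430032*1/327608 = -1734/1321 ≈ -1.3126)
c(575) + Y = 2487 - 1734/1321 = 3283593/1321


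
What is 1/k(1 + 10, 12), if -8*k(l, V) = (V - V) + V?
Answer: -⅔ ≈ -0.66667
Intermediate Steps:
k(l, V) = -V/8 (k(l, V) = -((V - V) + V)/8 = -(0 + V)/8 = -V/8)
1/k(1 + 10, 12) = 1/(-⅛*12) = 1/(-3/2) = -⅔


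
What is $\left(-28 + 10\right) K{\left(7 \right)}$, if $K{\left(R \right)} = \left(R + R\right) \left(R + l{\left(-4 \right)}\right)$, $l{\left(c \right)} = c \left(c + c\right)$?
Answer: $-9828$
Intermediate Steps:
$l{\left(c \right)} = 2 c^{2}$ ($l{\left(c \right)} = c 2 c = 2 c^{2}$)
$K{\left(R \right)} = 2 R \left(32 + R\right)$ ($K{\left(R \right)} = \left(R + R\right) \left(R + 2 \left(-4\right)^{2}\right) = 2 R \left(R + 2 \cdot 16\right) = 2 R \left(R + 32\right) = 2 R \left(32 + R\right)$)
$\left(-28 + 10\right) K{\left(7 \right)} = \left(-28 + 10\right) 2 \cdot 7 \left(32 + 7\right) = - 18 \cdot 2 \cdot 7 \cdot 39 = \left(-18\right) 546 = -9828$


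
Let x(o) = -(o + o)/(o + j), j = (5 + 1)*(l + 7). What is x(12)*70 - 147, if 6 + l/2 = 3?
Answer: -721/3 ≈ -240.33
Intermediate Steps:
l = -6 (l = -12 + 2*3 = -12 + 6 = -6)
j = 6 (j = (5 + 1)*(-6 + 7) = 6*1 = 6)
x(o) = -2*o/(6 + o) (x(o) = -(o + o)/(o + 6) = -2*o/(6 + o))
x(12)*70 - 147 = -2*12/(6 + 12)*70 - 147 = -2*12/18*70 - 147 = -2*12*1/18*70 - 147 = -4/3*70 - 147 = -280/3 - 147 = -721/3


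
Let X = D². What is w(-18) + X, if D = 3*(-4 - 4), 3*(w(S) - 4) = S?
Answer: 574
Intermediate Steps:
w(S) = 4 + S/3
D = -24 (D = 3*(-8) = -24)
X = 576 (X = (-24)² = 576)
w(-18) + X = (4 + (⅓)*(-18)) + 576 = (4 - 6) + 576 = -2 + 576 = 574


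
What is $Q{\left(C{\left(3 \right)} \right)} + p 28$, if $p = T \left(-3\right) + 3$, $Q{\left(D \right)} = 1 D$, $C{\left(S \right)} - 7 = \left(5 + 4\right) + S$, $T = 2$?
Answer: $-65$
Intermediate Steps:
$C{\left(S \right)} = 16 + S$ ($C{\left(S \right)} = 7 + \left(\left(5 + 4\right) + S\right) = 7 + \left(9 + S\right) = 16 + S$)
$Q{\left(D \right)} = D$
$p = -3$ ($p = 2 \left(-3\right) + 3 = -6 + 3 = -3$)
$Q{\left(C{\left(3 \right)} \right)} + p 28 = \left(16 + 3\right) - 84 = 19 - 84 = -65$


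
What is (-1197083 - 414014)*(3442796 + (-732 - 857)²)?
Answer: -9614570955549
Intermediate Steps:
(-1197083 - 414014)*(3442796 + (-732 - 857)²) = -1611097*(3442796 + (-1589)²) = -1611097*(3442796 + 2524921) = -1611097*5967717 = -9614570955549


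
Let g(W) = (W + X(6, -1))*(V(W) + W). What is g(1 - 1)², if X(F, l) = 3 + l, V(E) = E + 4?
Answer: 64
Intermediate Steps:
V(E) = 4 + E
g(W) = (2 + W)*(4 + 2*W) (g(W) = (W + (3 - 1))*((4 + W) + W) = (W + 2)*(4 + 2*W) = (2 + W)*(4 + 2*W))
g(1 - 1)² = (8 + 2*(1 - 1)² + 8*(1 - 1))² = (8 + 2*0² + 8*0)² = (8 + 2*0 + 0)² = (8 + 0 + 0)² = 8² = 64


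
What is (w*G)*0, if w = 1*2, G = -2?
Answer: 0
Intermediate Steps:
w = 2
(w*G)*0 = (2*(-2))*0 = -4*0 = 0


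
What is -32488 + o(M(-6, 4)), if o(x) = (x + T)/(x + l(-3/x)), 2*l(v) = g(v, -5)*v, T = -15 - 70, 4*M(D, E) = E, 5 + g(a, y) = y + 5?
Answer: -552464/17 ≈ -32498.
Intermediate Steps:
g(a, y) = y (g(a, y) = -5 + (y + 5) = -5 + (5 + y) = y)
M(D, E) = E/4
T = -85
l(v) = -5*v/2 (l(v) = (-5*v)/2 = -5*v/2)
o(x) = (-85 + x)/(x + 15/(2*x)) (o(x) = (x - 85)/(x - (-15)/(2*x)) = (-85 + x)/(x + 15/(2*x)))
-32488 + o(M(-6, 4)) = -32488 + 2*((¼)*4)*(-85 + (¼)*4)/(15 + 2*((¼)*4)²) = -32488 + 2*1*(-85 + 1)/(15 + 2*1²) = -32488 + 2*1*(-84)/(15 + 2*1) = -32488 + 2*1*(-84)/(15 + 2) = -32488 + 2*1*(-84)/17 = -32488 + 2*1*(1/17)*(-84) = -32488 - 168/17 = -552464/17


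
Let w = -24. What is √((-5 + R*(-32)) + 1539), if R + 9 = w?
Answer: √2590 ≈ 50.892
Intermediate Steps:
R = -33 (R = -9 - 24 = -33)
√((-5 + R*(-32)) + 1539) = √((-5 - 33*(-32)) + 1539) = √((-5 + 1056) + 1539) = √(1051 + 1539) = √2590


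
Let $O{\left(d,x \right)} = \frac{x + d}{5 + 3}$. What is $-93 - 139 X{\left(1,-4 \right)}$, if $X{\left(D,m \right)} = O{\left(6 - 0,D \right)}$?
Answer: $- \frac{1717}{8} \approx -214.63$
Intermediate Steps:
$O{\left(d,x \right)} = \frac{d}{8} + \frac{x}{8}$ ($O{\left(d,x \right)} = \frac{d + x}{8} = \left(d + x\right) \frac{1}{8} = \frac{d}{8} + \frac{x}{8}$)
$X{\left(D,m \right)} = \frac{3}{4} + \frac{D}{8}$ ($X{\left(D,m \right)} = \frac{6 - 0}{8} + \frac{D}{8} = \frac{6 + 0}{8} + \frac{D}{8} = \frac{1}{8} \cdot 6 + \frac{D}{8} = \frac{3}{4} + \frac{D}{8}$)
$-93 - 139 X{\left(1,-4 \right)} = -93 - 139 \left(\frac{3}{4} + \frac{1}{8} \cdot 1\right) = -93 - 139 \left(\frac{3}{4} + \frac{1}{8}\right) = -93 - \frac{973}{8} = - \frac{1717}{8}$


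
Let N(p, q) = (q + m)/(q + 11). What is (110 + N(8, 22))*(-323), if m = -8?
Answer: -1177012/33 ≈ -35667.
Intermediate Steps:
N(p, q) = (-8 + q)/(11 + q) (N(p, q) = (q - 8)/(q + 11) = (-8 + q)/(11 + q))
(110 + N(8, 22))*(-323) = (110 + (-8 + 22)/(11 + 22))*(-323) = (110 + 14/33)*(-323) = (3644/33)*(-323) = -1177012/33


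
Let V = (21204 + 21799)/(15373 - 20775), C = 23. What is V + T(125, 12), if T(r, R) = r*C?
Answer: 15487747/5402 ≈ 2867.0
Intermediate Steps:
T(r, R) = 23*r (T(r, R) = r*23 = 23*r)
V = -43003/5402 (V = 43003/(-5402) = 43003*(-1/5402) = -43003/5402 ≈ -7.9606)
V + T(125, 12) = -43003/5402 + 23*125 = -43003/5402 + 2875 = 15487747/5402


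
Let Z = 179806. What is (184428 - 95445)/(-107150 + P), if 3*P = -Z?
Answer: -266949/501256 ≈ -0.53256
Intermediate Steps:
P = -179806/3 (P = (-1*179806)/3 = (1/3)*(-179806) = -179806/3 ≈ -59935.)
(184428 - 95445)/(-107150 + P) = (184428 - 95445)/(-107150 - 179806/3) = 88983/(-501256/3) = 88983*(-3/501256) = -266949/501256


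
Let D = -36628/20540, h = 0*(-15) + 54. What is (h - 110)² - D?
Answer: 16112517/5135 ≈ 3137.8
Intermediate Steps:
h = 54 (h = 0 + 54 = 54)
D = -9157/5135 (D = -36628*1/20540 = -9157/5135 ≈ -1.7833)
(h - 110)² - D = (54 - 110)² - 1*(-9157/5135) = (-56)² + 9157/5135 = 3136 + 9157/5135 = 16112517/5135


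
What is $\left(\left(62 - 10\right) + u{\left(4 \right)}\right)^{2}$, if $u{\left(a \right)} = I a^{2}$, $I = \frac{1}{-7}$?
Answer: $\frac{121104}{49} \approx 2471.5$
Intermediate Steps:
$I = - \frac{1}{7} \approx -0.14286$
$u{\left(a \right)} = - \frac{a^{2}}{7}$
$\left(\left(62 - 10\right) + u{\left(4 \right)}\right)^{2} = \left(\left(62 - 10\right) - \frac{4^{2}}{7}\right)^{2} = \left(\left(62 - 10\right) - \frac{16}{7}\right)^{2} = \left(52 - \frac{16}{7}\right)^{2} = \left(\frac{348}{7}\right)^{2} = \frac{121104}{49}$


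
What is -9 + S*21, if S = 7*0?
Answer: -9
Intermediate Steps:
S = 0
-9 + S*21 = -9 + 0*21 = -9 + 0 = -9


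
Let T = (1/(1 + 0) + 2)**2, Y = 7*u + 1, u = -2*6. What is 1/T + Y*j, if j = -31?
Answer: 23158/9 ≈ 2573.1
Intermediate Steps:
u = -12
Y = -83 (Y = 7*(-12) + 1 = -84 + 1 = -83)
T = 9 (T = (1/1 + 2)**2 = (1 + 2)**2 = 3**2 = 9)
1/T + Y*j = 1/9 - 83*(-31) = 1/9 + 2573 = 23158/9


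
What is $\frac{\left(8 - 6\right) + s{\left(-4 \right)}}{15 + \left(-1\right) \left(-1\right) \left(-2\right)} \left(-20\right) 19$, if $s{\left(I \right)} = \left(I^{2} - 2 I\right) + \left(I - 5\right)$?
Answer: $- \frac{6460}{13} \approx -496.92$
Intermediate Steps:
$s{\left(I \right)} = -5 + I^{2} - I$ ($s{\left(I \right)} = \left(I^{2} - 2 I\right) + \left(I - 5\right) = \left(I^{2} - 2 I\right) + \left(-5 + I\right) = -5 + I^{2} - I$)
$\frac{\left(8 - 6\right) + s{\left(-4 \right)}}{15 + \left(-1\right) \left(-1\right) \left(-2\right)} \left(-20\right) 19 = \frac{\left(8 - 6\right) - \left(1 - 16\right)}{15 + \left(-1\right) \left(-1\right) \left(-2\right)} \left(-20\right) 19 = \frac{2 + \left(-5 + 16 + 4\right)}{15 + 1 \left(-2\right)} \left(-20\right) 19 = \frac{2 + 15}{15 - 2} \left(-20\right) 19 = \frac{17}{13} \left(-20\right) 19 = \left(- \frac{340}{13}\right) 19 = - \frac{6460}{13}$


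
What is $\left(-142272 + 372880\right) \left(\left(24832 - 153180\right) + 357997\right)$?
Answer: $52958896592$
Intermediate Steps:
$\left(-142272 + 372880\right) \left(\left(24832 - 153180\right) + 357997\right) = 230608 \left(\left(24832 - 153180\right) + 357997\right) = 230608 \left(-128348 + 357997\right) = 230608 \cdot 229649 = 52958896592$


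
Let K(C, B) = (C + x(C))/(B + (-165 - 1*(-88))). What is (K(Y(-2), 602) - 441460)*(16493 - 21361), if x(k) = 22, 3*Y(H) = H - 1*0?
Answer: 3384717654448/1575 ≈ 2.1490e+9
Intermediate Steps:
Y(H) = H/3 (Y(H) = (H - 1*0)/3 = (H + 0)/3 = H/3)
K(C, B) = (22 + C)/(-77 + B) (K(C, B) = (C + 22)/(B + (-165 - 1*(-88))) = (22 + C)/(B + (-165 + 88)) = (22 + C)/(B - 77) = (22 + C)/(-77 + B))
(K(Y(-2), 602) - 441460)*(16493 - 21361) = ((22 + (⅓)*(-2))/(-77 + 602) - 441460)*(16493 - 21361) = ((22 - ⅔)/525 - 441460)*(-4868) = ((1/525)*(64/3) - 441460)*(-4868) = (64/1575 - 441460)*(-4868) = -695299436/1575*(-4868) = 3384717654448/1575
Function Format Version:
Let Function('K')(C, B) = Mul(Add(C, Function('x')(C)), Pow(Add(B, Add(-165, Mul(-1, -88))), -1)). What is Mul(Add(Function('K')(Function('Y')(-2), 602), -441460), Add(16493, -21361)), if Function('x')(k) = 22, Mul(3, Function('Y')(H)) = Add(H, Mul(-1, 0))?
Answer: Rational(3384717654448, 1575) ≈ 2.1490e+9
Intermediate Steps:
Function('Y')(H) = Mul(Rational(1, 3), H) (Function('Y')(H) = Mul(Rational(1, 3), Add(H, Mul(-1, 0))) = Mul(Rational(1, 3), Add(H, 0)) = Mul(Rational(1, 3), H))
Function('K')(C, B) = Mul(Pow(Add(-77, B), -1), Add(22, C)) (Function('K')(C, B) = Mul(Add(C, 22), Pow(Add(B, Add(-165, Mul(-1, -88))), -1)) = Mul(Add(22, C), Pow(Add(B, Add(-165, 88)), -1)) = Mul(Add(22, C), Pow(Add(B, -77), -1)) = Mul(Add(22, C), Pow(Add(-77, B), -1)) = Mul(Pow(Add(-77, B), -1), Add(22, C)))
Mul(Add(Function('K')(Function('Y')(-2), 602), -441460), Add(16493, -21361)) = Mul(Add(Mul(Pow(Add(-77, 602), -1), Add(22, Mul(Rational(1, 3), -2))), -441460), Add(16493, -21361)) = Mul(Add(Mul(Pow(525, -1), Add(22, Rational(-2, 3))), -441460), -4868) = Mul(Add(Mul(Rational(1, 525), Rational(64, 3)), -441460), -4868) = Mul(Add(Rational(64, 1575), -441460), -4868) = Mul(Rational(-695299436, 1575), -4868) = Rational(3384717654448, 1575)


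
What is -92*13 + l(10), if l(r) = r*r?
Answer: -1096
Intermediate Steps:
l(r) = r²
-92*13 + l(10) = -92*13 + 10² = -1196 + 100 = -1096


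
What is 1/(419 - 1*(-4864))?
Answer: 1/5283 ≈ 0.00018929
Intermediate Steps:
1/(419 - 1*(-4864)) = 1/(419 + 4864) = 1/5283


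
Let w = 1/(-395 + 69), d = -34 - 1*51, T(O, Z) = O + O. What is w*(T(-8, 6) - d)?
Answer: -69/326 ≈ -0.21166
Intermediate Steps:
T(O, Z) = 2*O
d = -85 (d = -34 - 51 = -85)
w = -1/326 (w = 1/(-326) = -1/326 ≈ -0.0030675)
w*(T(-8, 6) - d) = -(2*(-8) - 1*(-85))/326 = -(-16 + 85)/326 = -1/326*69 = -69/326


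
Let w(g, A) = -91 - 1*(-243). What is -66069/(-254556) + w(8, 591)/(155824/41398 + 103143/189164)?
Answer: 5652427326582291/159079610605700 ≈ 35.532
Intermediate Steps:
w(g, A) = 152 (w(g, A) = -91 + 243 = 152)
-66069/(-254556) + w(8, 591)/(155824/41398 + 103143/189164) = -66069/(-254556) + 152/(155824/41398 + 103143/189164) = -66069*(-1/254556) + 152/(155824*(1/41398) + 103143*(1/189164)) = 2447/9428 + 152/(77912/20699 + 103143/189164) = 2447/9428 + 152/(16873102525/3915505636) = 2447/9428 + 152*(3915505636/16873102525) = 2447/9428 + 595156856672/16873102525 = 5652427326582291/159079610605700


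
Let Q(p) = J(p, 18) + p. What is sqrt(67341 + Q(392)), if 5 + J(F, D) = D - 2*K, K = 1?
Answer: 4*sqrt(4234) ≈ 260.28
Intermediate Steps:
J(F, D) = -7 + D (J(F, D) = -5 + (D - 2*1) = -5 + (D - 2) = -5 + (-2 + D) = -7 + D)
Q(p) = 11 + p (Q(p) = (-7 + 18) + p = 11 + p)
sqrt(67341 + Q(392)) = sqrt(67341 + (11 + 392)) = sqrt(67341 + 403) = sqrt(67744) = 4*sqrt(4234)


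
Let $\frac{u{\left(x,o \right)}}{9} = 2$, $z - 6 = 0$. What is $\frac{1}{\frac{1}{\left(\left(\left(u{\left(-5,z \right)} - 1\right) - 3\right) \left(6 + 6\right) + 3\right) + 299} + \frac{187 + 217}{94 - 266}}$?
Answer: $- \frac{20210}{47427} \approx -0.42613$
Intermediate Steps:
$z = 6$ ($z = 6 + 0 = 6$)
$u{\left(x,o \right)} = 18$ ($u{\left(x,o \right)} = 9 \cdot 2 = 18$)
$\frac{1}{\frac{1}{\left(\left(\left(u{\left(-5,z \right)} - 1\right) - 3\right) \left(6 + 6\right) + 3\right) + 299} + \frac{187 + 217}{94 - 266}} = \frac{1}{\frac{1}{\left(\left(\left(18 - 1\right) - 3\right) \left(6 + 6\right) + 3\right) + 299} + \frac{187 + 217}{94 - 266}} = \frac{1}{\frac{1}{\left(\left(17 - 3\right) 12 + 3\right) + 299} + \frac{404}{-172}} = \frac{1}{\frac{1}{\left(14 \cdot 12 + 3\right) + 299} + 404 \left(- \frac{1}{172}\right)} = \frac{1}{\frac{1}{\left(168 + 3\right) + 299} - \frac{101}{43}} = \frac{1}{\frac{1}{171 + 299} - \frac{101}{43}} = \frac{1}{\frac{1}{470} - \frac{101}{43}} = \frac{1}{- \frac{47427}{20210}} = - \frac{20210}{47427}$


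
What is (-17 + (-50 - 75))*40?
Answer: -5680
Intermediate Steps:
(-17 + (-50 - 75))*40 = (-17 - 125)*40 = -142*40 = -5680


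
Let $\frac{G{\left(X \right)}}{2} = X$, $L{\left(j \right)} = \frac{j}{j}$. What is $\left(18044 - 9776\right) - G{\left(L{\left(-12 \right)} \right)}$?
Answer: $8266$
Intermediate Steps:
$L{\left(j \right)} = 1$
$G{\left(X \right)} = 2 X$
$\left(18044 - 9776\right) - G{\left(L{\left(-12 \right)} \right)} = \left(18044 - 9776\right) - 2 \cdot 1 = \left(18044 - 9776\right) - 2 = 8268 - 2 = 8266$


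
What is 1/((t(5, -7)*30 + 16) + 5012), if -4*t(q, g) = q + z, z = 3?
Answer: 1/4968 ≈ 0.00020129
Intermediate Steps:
t(q, g) = -¾ - q/4 (t(q, g) = -(q + 3)/4 = -(3 + q)/4 = -¾ - q/4)
1/((t(5, -7)*30 + 16) + 5012) = 1/(((-¾ - ¼*5)*30 + 16) + 5012) = 1/(((-¾ - 5/4)*30 + 16) + 5012) = 1/((-2*30 + 16) + 5012) = 1/((-60 + 16) + 5012) = 1/(-44 + 5012) = 1/4968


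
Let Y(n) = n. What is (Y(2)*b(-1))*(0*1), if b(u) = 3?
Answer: 0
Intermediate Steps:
(Y(2)*b(-1))*(0*1) = (2*3)*(0*1) = 6*0 = 0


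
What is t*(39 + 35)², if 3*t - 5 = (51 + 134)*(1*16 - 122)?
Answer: -35785660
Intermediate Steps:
t = -6535 (t = 5/3 + ((51 + 134)*(1*16 - 122))/3 = 5/3 + (185*(16 - 122))/3 = 5/3 + (185*(-106))/3 = 5/3 + (⅓)*(-19610) = 5/3 - 19610/3 = -6535)
t*(39 + 35)² = -6535*(39 + 35)² = -6535*74² = -6535*5476 = -35785660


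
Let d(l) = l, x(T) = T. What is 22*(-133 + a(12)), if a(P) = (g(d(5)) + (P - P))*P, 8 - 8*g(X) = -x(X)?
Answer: -2497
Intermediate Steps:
g(X) = 1 + X/8 (g(X) = 1 - (-1)*X/8 = 1 + X/8)
a(P) = 13*P/8 (a(P) = ((1 + (⅛)*5) + (P - P))*P = ((1 + 5/8) + 0)*P = (13/8 + 0)*P = 13*P/8)
22*(-133 + a(12)) = 22*(-133 + (13/8)*12) = 22*(-133 + 39/2) = 22*(-227/2) = -2497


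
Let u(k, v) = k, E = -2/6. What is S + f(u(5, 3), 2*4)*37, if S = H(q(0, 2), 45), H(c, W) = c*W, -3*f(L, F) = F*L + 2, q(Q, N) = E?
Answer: -533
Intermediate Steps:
E = -1/3 (E = -2*1/6 = -1/3 ≈ -0.33333)
q(Q, N) = -1/3
f(L, F) = -2/3 - F*L/3 (f(L, F) = -(F*L + 2)/3 = -(2 + F*L)/3 = -2/3 - F*L/3)
H(c, W) = W*c
S = -15 (S = 45*(-1/3) = -15)
S + f(u(5, 3), 2*4)*37 = -15 + (-2/3 - 1/3*2*4*5)*37 = -15 + (-2/3 - 1/3*8*5)*37 = -15 + (-2/3 - 40/3)*37 = -15 - 14*37 = -15 - 518 = -533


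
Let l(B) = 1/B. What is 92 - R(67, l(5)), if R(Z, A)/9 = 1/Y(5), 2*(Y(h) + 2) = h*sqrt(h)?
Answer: 9956/109 - 90*sqrt(5)/109 ≈ 89.493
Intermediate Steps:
Y(h) = -2 + h**(3/2)/2 (Y(h) = -2 + (h*sqrt(h))/2 = -2 + h**(3/2)/2)
R(Z, A) = 9/(-2 + 5*sqrt(5)/2) (R(Z, A) = 9/(-2 + 5**(3/2)/2) = 9/(-2 + (5*sqrt(5))/2) = 9/(-2 + 5*sqrt(5)/2))
92 - R(67, l(5)) = 92 - (72/109 + 90*sqrt(5)/109) = 92 + (-72/109 - 90*sqrt(5)/109) = 9956/109 - 90*sqrt(5)/109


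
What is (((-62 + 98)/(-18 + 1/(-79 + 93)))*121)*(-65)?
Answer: 3963960/251 ≈ 15793.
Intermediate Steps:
(((-62 + 98)/(-18 + 1/(-79 + 93)))*121)*(-65) = ((36/(-18 + 1/14))*121)*(-65) = ((36/(-251/14))*121)*(-65) = ((36*(-14/251))*121)*(-65) = -504/251*121*(-65) = -60984/251*(-65) = 3963960/251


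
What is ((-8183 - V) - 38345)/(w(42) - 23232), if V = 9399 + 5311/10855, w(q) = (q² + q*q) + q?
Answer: 303546448/106715505 ≈ 2.8444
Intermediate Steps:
w(q) = q + 2*q² (w(q) = (q² + q²) + q = 2*q² + q = q + 2*q²)
V = 102031456/10855 (V = 9399 + 5311*(1/10855) = 9399 + 5311/10855 = 102031456/10855 ≈ 9399.5)
((-8183 - V) - 38345)/(w(42) - 23232) = ((-8183 - 1*102031456/10855) - 38345)/(42*(1 + 2*42) - 23232) = ((-8183 - 102031456/10855) - 38345)/(42*(1 + 84) - 23232) = (-190857921/10855 - 38345)/(42*85 - 23232) = -607092896/(10855*(3570 - 23232)) = -607092896/10855/(-19662) = -607092896/10855*(-1/19662) = 303546448/106715505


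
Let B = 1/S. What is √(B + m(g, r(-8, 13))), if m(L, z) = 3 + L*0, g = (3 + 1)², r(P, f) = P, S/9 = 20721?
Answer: 2*√2898184107/62163 ≈ 1.7321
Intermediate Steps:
S = 186489 (S = 9*20721 = 186489)
g = 16 (g = 4² = 16)
m(L, z) = 3 (m(L, z) = 3 + 0 = 3)
B = 1/186489 ≈ 5.3622e-6
√(B + m(g, r(-8, 13))) = √(1/186489 + 3) = √(559468/186489) = 2*√2898184107/62163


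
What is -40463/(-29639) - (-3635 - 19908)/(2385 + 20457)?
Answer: 1622046823/677014038 ≈ 2.3959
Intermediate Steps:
-40463/(-29639) - (-3635 - 19908)/(2385 + 20457) = -40463*(-1/29639) - (-23543)/22842 = 40463/29639 - (-23543)/22842 = 40463/29639 - 1*(-23543/22842) = 40463/29639 + 23543/22842 = 1622046823/677014038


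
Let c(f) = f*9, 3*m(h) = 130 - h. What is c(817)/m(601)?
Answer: -7353/157 ≈ -46.834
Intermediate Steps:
m(h) = 130/3 - h/3 (m(h) = (130 - h)/3 = 130/3 - h/3)
c(f) = 9*f
c(817)/m(601) = (9*817)/(130/3 - ⅓*601) = 7353/(130/3 - 601/3) = 7353/(-157) = 7353*(-1/157) = -7353/157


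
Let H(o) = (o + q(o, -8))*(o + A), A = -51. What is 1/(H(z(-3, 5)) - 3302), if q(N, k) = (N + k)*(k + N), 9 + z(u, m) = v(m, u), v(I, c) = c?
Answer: -1/27746 ≈ -3.6041e-5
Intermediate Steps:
z(u, m) = -9 + u
q(N, k) = (N + k)² (q(N, k) = (N + k)*(N + k) = (N + k)²)
H(o) = (-51 + o)*(o + (-8 + o)²) (H(o) = (o + (o - 8)²)*(o - 51) = (o + (-8 + o)²)*(-51 + o) = (-51 + o)*(o + (-8 + o)²))
1/(H(z(-3, 5)) - 3302) = 1/((-3264 + (-9 - 3)³ - 66*(-9 - 3)² + 829*(-9 - 3)) - 3302) = 1/((-3264 + (-12)³ - 66*(-12)² + 829*(-12)) - 3302) = 1/((-3264 - 1728 - 66*144 - 9948) - 3302) = 1/((-3264 - 1728 - 9504 - 9948) - 3302) = 1/(-24444 - 3302) = 1/(-27746) = -1/27746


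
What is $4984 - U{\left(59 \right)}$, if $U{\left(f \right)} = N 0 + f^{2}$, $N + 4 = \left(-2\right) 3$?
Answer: $1503$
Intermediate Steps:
$N = -10$ ($N = -4 - 6 = -10$)
$U{\left(f \right)} = f^{2}$ ($U{\left(f \right)} = \left(-10\right) 0 + f^{2} = 0 + f^{2} = f^{2}$)
$4984 - U{\left(59 \right)} = 4984 - 59^{2} = 4984 - 3481 = 1503$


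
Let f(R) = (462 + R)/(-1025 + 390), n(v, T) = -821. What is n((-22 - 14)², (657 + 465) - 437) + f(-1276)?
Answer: -520521/635 ≈ -819.72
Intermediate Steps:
f(R) = -462/635 - R/635 (f(R) = (462 + R)/(-635) = (462 + R)*(-1/635) = -462/635 - R/635)
n((-22 - 14)², (657 + 465) - 437) + f(-1276) = -821 + (-462/635 - 1/635*(-1276)) = -821 + (-462/635 + 1276/635) = -821 + 814/635 = -520521/635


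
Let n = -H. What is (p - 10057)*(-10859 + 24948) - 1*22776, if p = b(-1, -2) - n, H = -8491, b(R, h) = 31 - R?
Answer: -260894700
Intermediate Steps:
n = 8491 (n = -1*(-8491) = 8491)
p = -8459 (p = (31 - 1*(-1)) - 1*8491 = (31 + 1) - 8491 = 32 - 8491 = -8459)
(p - 10057)*(-10859 + 24948) - 1*22776 = (-8459 - 10057)*(-10859 + 24948) - 1*22776 = -18516*14089 - 22776 = -260871924 - 22776 = -260894700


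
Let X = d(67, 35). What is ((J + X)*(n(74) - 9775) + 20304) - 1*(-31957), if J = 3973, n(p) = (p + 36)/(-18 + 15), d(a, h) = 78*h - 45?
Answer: -195821447/3 ≈ -6.5274e+7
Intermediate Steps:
d(a, h) = -45 + 78*h
n(p) = -12 - p/3 (n(p) = (36 + p)/(-3) = (36 + p)*(-1/3) = -12 - p/3)
X = 2685 (X = -45 + 78*35 = -45 + 2730 = 2685)
((J + X)*(n(74) - 9775) + 20304) - 1*(-31957) = ((3973 + 2685)*((-12 - 1/3*74) - 9775) + 20304) - 1*(-31957) = (6658*((-12 - 74/3) - 9775) + 20304) + 31957 = (6658*(-110/3 - 9775) + 20304) + 31957 = (6658*(-29435/3) + 20304) + 31957 = (-195978230/3 + 20304) + 31957 = -195917318/3 + 31957 = -195821447/3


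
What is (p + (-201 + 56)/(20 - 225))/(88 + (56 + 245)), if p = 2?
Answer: 111/15949 ≈ 0.0069597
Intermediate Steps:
(p + (-201 + 56)/(20 - 225))/(88 + (56 + 245)) = (2 + (-201 + 56)/(20 - 225))/(88 + (56 + 245)) = (2 - 145/(-205))/(88 + 301) = (2 - 145*(-1/205))/389 = (2 + 29/41)*(1/389) = (111/41)*(1/389) = 111/15949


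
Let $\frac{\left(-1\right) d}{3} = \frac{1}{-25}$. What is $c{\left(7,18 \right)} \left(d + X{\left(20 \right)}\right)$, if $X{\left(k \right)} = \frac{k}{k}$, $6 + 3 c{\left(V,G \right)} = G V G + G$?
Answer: $\frac{4256}{5} \approx 851.2$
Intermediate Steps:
$c{\left(V,G \right)} = -2 + \frac{G}{3} + \frac{V G^{2}}{3}$ ($c{\left(V,G \right)} = -2 + \frac{G V G + G}{3} = -2 + \frac{V G^{2} + G}{3} = -2 + \frac{G + V G^{2}}{3} = -2 + \left(\frac{G}{3} + \frac{V G^{2}}{3}\right) = -2 + \frac{G}{3} + \frac{V G^{2}}{3}$)
$X{\left(k \right)} = 1$
$d = \frac{3}{25}$ ($d = - \frac{3}{-25} = \left(-3\right) \left(- \frac{1}{25}\right) = \frac{3}{25} \approx 0.12$)
$c{\left(7,18 \right)} \left(d + X{\left(20 \right)}\right) = \left(-2 + \frac{1}{3} \cdot 18 + \frac{1}{3} \cdot 7 \cdot 18^{2}\right) \left(\frac{3}{25} + 1\right) = \left(-2 + 6 + \frac{1}{3} \cdot 7 \cdot 324\right) \frac{28}{25} = \left(-2 + 6 + 756\right) \frac{28}{25} = 760 \cdot \frac{28}{25} = \frac{4256}{5}$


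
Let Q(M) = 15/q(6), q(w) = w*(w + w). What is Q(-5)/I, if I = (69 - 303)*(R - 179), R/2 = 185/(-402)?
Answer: 335/67699008 ≈ 4.9484e-6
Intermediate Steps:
R = -185/201 (R = 2*(185/(-402)) = 2*(185*(-1/402)) = 2*(-185/402) = -185/201 ≈ -0.92040)
q(w) = 2*w**2 (q(w) = w*(2*w) = 2*w**2)
Q(M) = 5/24 (Q(M) = 15/((2*6**2)) = 15/((2*36)) = 15/72 = 15*(1/72) = 5/24)
I = 2820792/67 (I = (69 - 303)*(-185/201 - 179) = -234*(-36164/201) = 2820792/67 ≈ 42101.)
Q(-5)/I = 5/(24*(2820792/67)) = (5/24)*(67/2820792) = 335/67699008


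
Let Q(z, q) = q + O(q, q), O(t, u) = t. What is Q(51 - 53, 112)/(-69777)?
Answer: -224/69777 ≈ -0.0032102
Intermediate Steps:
Q(z, q) = 2*q (Q(z, q) = q + q = 2*q)
Q(51 - 53, 112)/(-69777) = (2*112)/(-69777) = 224*(-1/69777) = -224/69777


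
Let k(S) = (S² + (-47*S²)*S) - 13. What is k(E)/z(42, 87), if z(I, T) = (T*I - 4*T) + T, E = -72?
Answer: 17547827/3393 ≈ 5171.8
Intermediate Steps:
k(S) = -13 + S² - 47*S³ (k(S) = (S² - 47*S³) - 13 = -13 + S² - 47*S³)
z(I, T) = -3*T + I*T (z(I, T) = (I*T - 4*T) + T = (-4*T + I*T) + T = -3*T + I*T)
k(E)/z(42, 87) = (-13 + (-72)² - 47*(-72)³)/((87*(-3 + 42))) = (-13 + 5184 - 47*(-373248))/((87*39)) = (-13 + 5184 + 17542656)/3393 = 17547827*(1/3393) = 17547827/3393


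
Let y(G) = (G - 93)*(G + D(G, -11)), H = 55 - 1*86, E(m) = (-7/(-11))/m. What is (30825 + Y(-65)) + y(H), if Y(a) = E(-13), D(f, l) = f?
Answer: 5507352/143 ≈ 38513.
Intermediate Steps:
E(m) = 7/(11*m) (E(m) = (-7*(-1/11))/m = 7/(11*m))
H = -31 (H = 55 - 86 = -31)
Y(a) = -7/143 (Y(a) = (7/11)/(-13) = (7/11)*(-1/13) = -7/143)
y(G) = 2*G*(-93 + G) (y(G) = (G - 93)*(G + G) = (-93 + G)*(2*G) = 2*G*(-93 + G))
(30825 + Y(-65)) + y(H) = (30825 - 7/143) + 2*(-31)*(-93 - 31) = 4407968/143 + 2*(-31)*(-124) = 4407968/143 + 7688 = 5507352/143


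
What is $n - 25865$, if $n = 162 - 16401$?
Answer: $-42104$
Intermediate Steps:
$n = -16239$ ($n = 162 - 16401 = -16239$)
$n - 25865 = -16239 - 25865 = -42104$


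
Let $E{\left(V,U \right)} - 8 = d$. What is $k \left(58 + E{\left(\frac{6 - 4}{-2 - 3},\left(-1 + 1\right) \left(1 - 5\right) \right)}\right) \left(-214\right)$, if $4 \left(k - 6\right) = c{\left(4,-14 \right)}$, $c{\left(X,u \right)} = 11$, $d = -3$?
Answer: $- \frac{235935}{2} \approx -1.1797 \cdot 10^{5}$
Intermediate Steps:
$E{\left(V,U \right)} = 5$ ($E{\left(V,U \right)} = 8 - 3 = 5$)
$k = \frac{35}{4}$ ($k = 6 + \frac{1}{4} \cdot 11 = 6 + \frac{11}{4} = \frac{35}{4} \approx 8.75$)
$k \left(58 + E{\left(\frac{6 - 4}{-2 - 3},\left(-1 + 1\right) \left(1 - 5\right) \right)}\right) \left(-214\right) = \frac{35 \left(58 + 5\right)}{4} \left(-214\right) = \frac{35}{4} \cdot 63 \left(-214\right) = \frac{2205}{4} \left(-214\right) = - \frac{235935}{2}$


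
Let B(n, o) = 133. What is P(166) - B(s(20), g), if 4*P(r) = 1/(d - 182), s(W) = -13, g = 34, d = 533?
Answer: -186731/1404 ≈ -133.00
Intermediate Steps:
P(r) = 1/1404 (P(r) = 1/(4*(533 - 182)) = (¼)/351 = (¼)*(1/351) = 1/1404)
P(166) - B(s(20), g) = 1/1404 - 1*133 = 1/1404 - 133 = -186731/1404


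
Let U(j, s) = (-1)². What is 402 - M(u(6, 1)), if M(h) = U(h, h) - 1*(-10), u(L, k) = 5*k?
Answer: 391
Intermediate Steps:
U(j, s) = 1
M(h) = 11 (M(h) = 1 - 1*(-10) = 1 + 10 = 11)
402 - M(u(6, 1)) = 402 - 1*11 = 402 - 11 = 391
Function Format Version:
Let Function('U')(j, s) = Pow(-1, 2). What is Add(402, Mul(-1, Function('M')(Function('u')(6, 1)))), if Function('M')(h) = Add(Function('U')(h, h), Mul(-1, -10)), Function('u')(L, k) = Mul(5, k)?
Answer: 391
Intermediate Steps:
Function('U')(j, s) = 1
Function('M')(h) = 11 (Function('M')(h) = Add(1, Mul(-1, -10)) = Add(1, 10) = 11)
Add(402, Mul(-1, Function('M')(Function('u')(6, 1)))) = Add(402, Mul(-1, 11)) = Add(402, -11) = 391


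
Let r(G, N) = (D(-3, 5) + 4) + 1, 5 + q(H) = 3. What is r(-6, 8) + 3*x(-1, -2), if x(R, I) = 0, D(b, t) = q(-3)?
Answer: 3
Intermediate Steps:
q(H) = -2 (q(H) = -5 + 3 = -2)
D(b, t) = -2
r(G, N) = 3 (r(G, N) = (-2 + 4) + 1 = 2 + 1 = 3)
r(-6, 8) + 3*x(-1, -2) = 3 + 3*0 = 3 + 0 = 3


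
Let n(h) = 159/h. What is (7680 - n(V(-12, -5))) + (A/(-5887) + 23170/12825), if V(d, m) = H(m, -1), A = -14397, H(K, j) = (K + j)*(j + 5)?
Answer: 929067500719/120801240 ≈ 7690.9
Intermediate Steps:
H(K, j) = (5 + j)*(K + j) (H(K, j) = (K + j)*(5 + j) = (5 + j)*(K + j))
V(d, m) = -4 + 4*m (V(d, m) = (-1)² + 5*m + 5*(-1) + m*(-1) = 1 + 5*m - 5 - m = -4 + 4*m)
(7680 - n(V(-12, -5))) + (A/(-5887) + 23170/12825) = (7680 - 159/(-4 + 4*(-5))) + (-14397/(-5887) + 23170/12825) = (7680 - 159/(-4 - 20)) + (-14397*(-1/5887) + 23170*(1/12825)) = (7680 - 159/(-24)) + (14397/5887 + 4634/2565) = (7680 - 159*(-1)/24) + 64208663/15100155 = (7680 - 1*(-53/8)) + 64208663/15100155 = (7680 + 53/8) + 64208663/15100155 = 61493/8 + 64208663/15100155 = 929067500719/120801240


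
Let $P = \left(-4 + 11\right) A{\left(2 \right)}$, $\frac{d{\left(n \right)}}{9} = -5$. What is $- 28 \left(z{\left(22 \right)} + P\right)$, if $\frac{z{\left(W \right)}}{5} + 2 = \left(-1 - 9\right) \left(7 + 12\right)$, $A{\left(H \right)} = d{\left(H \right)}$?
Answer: $35700$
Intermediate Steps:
$d{\left(n \right)} = -45$ ($d{\left(n \right)} = 9 \left(-5\right) = -45$)
$A{\left(H \right)} = -45$
$P = -315$ ($P = \left(-4 + 11\right) \left(-45\right) = 7 \left(-45\right) = -315$)
$z{\left(W \right)} = -960$ ($z{\left(W \right)} = -10 + 5 \left(-1 - 9\right) \left(7 + 12\right) = -10 + 5 \left(\left(-10\right) 19\right) = -10 + 5 \left(-190\right) = -10 - 950 = -960$)
$- 28 \left(z{\left(22 \right)} + P\right) = - 28 \left(-960 - 315\right) = \left(-28\right) \left(-1275\right) = 35700$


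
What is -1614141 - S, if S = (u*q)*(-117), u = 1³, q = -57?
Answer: -1620810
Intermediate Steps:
u = 1
S = 6669 (S = (1*(-57))*(-117) = -57*(-117) = 6669)
-1614141 - S = -1614141 - 1*6669 = -1614141 - 6669 = -1620810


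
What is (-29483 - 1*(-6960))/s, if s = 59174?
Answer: -22523/59174 ≈ -0.38062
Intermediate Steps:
(-29483 - 1*(-6960))/s = (-29483 - 1*(-6960))/59174 = (-29483 + 6960)*(1/59174) = -22523*1/59174 = -22523/59174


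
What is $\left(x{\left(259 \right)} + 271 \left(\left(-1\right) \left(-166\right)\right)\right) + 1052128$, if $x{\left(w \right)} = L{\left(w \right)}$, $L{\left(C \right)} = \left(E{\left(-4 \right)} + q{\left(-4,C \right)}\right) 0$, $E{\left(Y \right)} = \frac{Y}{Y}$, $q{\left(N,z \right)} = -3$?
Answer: $1097114$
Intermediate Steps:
$E{\left(Y \right)} = 1$
$L{\left(C \right)} = 0$ ($L{\left(C \right)} = \left(1 - 3\right) 0 = \left(-2\right) 0 = 0$)
$x{\left(w \right)} = 0$
$\left(x{\left(259 \right)} + 271 \left(\left(-1\right) \left(-166\right)\right)\right) + 1052128 = \left(0 + 271 \left(\left(-1\right) \left(-166\right)\right)\right) + 1052128 = \left(0 + 271 \cdot 166\right) + 1052128 = \left(0 + 44986\right) + 1052128 = 44986 + 1052128 = 1097114$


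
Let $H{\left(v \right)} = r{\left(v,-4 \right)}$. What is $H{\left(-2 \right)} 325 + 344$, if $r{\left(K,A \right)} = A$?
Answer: $-956$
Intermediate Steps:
$H{\left(v \right)} = -4$
$H{\left(-2 \right)} 325 + 344 = \left(-4\right) 325 + 344 = -1300 + 344 = -956$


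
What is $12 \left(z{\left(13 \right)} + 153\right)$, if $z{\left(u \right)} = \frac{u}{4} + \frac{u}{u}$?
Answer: $1887$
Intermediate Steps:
$z{\left(u \right)} = 1 + \frac{u}{4}$ ($z{\left(u \right)} = u \frac{1}{4} + 1 = \frac{u}{4} + 1 = 1 + \frac{u}{4}$)
$12 \left(z{\left(13 \right)} + 153\right) = 12 \left(\left(1 + \frac{1}{4} \cdot 13\right) + 153\right) = 12 \left(\left(1 + \frac{13}{4}\right) + 153\right) = 12 \left(\frac{17}{4} + 153\right) = 12 \cdot \frac{629}{4} = 1887$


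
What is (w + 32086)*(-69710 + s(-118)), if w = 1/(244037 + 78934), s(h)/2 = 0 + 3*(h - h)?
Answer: -722394099712970/322971 ≈ -2.2367e+9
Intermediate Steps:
s(h) = 0 (s(h) = 2*(0 + 3*(h - h)) = 2*(0 + 3*0) = 2*(0 + 0) = 2*0 = 0)
w = 1/322971 ≈ 3.0963e-6
(w + 32086)*(-69710 + s(-118)) = (1/322971 + 32086)*(-69710 + 0) = (10362847507/322971)*(-69710) = -722394099712970/322971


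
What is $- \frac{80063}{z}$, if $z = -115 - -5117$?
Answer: $- \frac{80063}{5002} \approx -16.006$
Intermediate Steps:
$z = 5002$ ($z = -115 + 5117 = 5002$)
$- \frac{80063}{z} = - \frac{80063}{5002}$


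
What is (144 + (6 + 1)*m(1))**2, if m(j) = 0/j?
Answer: 20736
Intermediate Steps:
m(j) = 0
(144 + (6 + 1)*m(1))**2 = (144 + (6 + 1)*0)**2 = (144 + 7*0)**2 = (144 + 0)**2 = 144**2 = 20736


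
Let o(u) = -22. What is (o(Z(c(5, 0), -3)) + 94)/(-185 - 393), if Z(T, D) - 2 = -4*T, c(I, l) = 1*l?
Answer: -36/289 ≈ -0.12457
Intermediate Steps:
c(I, l) = l
Z(T, D) = 2 - 4*T
(o(Z(c(5, 0), -3)) + 94)/(-185 - 393) = (-22 + 94)/(-185 - 393) = 72/(-578) = 72*(-1/578) = -36/289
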